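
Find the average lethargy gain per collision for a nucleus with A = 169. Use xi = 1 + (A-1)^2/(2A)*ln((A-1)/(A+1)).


xi = 1 + (A-1)^2/(2A) * ln((A-1)/(A+1))
xi = 1 + (169-1)^2/(2*169) * ln((169-1)/(169 +1))
xi = 0.011788

0.011788


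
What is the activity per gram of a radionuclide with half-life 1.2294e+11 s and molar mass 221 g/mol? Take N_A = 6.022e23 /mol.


lambda = ln(2) / t_half = ln(2) / 1.2294e+11 = 5.638093e-12 /s
SA = lambda * N_A / M
SA = 5.638093e-12 * 6.022e23 / 221
SA = 1.5363e+10 Bq/g

1.5363e+10


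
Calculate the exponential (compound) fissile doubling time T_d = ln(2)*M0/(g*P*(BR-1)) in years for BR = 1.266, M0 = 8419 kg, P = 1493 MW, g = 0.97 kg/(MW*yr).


Breeding gain G = BR - 1 = 1.266 - 1 = 0.266
Fissile production rate = g * P * G = 0.97 * 1493 * 0.266 = 385.22386 kg/yr
T_d = ln(2) * M0 / (g * P * G)
T_d = ln(2) * 8419 / 385.22386 = 15.149 yr

15.149


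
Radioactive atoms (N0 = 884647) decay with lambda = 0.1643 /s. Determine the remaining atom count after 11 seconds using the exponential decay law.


N = N0 * exp(-lambda * t)
N = 884647 * exp(-0.1643 * 11)
N = 145168

145168


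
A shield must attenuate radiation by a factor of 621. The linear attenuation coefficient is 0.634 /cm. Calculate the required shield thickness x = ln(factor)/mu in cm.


x = ln(factor) / mu
x = ln(621) / 0.634
x = 10.144 cm

10.144


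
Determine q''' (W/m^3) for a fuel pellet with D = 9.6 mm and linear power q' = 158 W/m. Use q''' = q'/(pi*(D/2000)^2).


r = D / 2 / 1000 = 9.6 / 2 / 1000 = 0.0048 m
q''' = q' / (pi * r^2)
q''' = 158 / (pi * 0.0048^2)
q''' = 2.1829e+06 W/m^3

2.1829e+06


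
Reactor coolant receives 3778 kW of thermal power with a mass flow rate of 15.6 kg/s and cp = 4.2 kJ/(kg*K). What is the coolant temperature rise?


dT = Q / (m_dot * cp)
dT = 3778 / (15.6 * 4.2)
dT = 57.662 C

57.662


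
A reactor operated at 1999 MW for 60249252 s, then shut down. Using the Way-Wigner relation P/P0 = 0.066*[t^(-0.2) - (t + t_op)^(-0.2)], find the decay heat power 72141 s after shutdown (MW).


P/P0 = 0.066 * [t^(-0.2) - (t + t_op)^(-0.2)]
P/P0 = 0.066 * [72141^(-0.2) - (72141 + 60249252)^(-0.2)]
P/P0 = 0.066 * [0.1067489 - 0.02779110] = 0.005211215
P = 1999 * 0.005211215 = 10.417 MW

10.417


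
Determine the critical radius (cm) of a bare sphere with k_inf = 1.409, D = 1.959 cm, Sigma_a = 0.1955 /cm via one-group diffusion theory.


L^2 = D / Sigma_a = 1.959 / 0.1955 = 10.02046 cm^2
B_m^2 = (k_inf - 1) / L^2 = (1.409 - 1) / 10.02046 = 0.04081649 /cm^2
For a bare sphere: B_g = pi/R, so R_c = pi / sqrt(B_m^2)
R_c = pi / sqrt(0.04081649) = 15.550 cm

15.550


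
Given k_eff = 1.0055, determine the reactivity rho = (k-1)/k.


rho = (k_eff - 1) / k_eff
rho = (1.0055 - 1) / 1.0055
rho = 0.0054699

0.0054699


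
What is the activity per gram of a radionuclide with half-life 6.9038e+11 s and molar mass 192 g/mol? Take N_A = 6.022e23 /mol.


lambda = ln(2) / t_half = ln(2) / 6.9038e+11 = 1.004008e-12 /s
SA = lambda * N_A / M
SA = 1.004008e-12 * 6.022e23 / 192
SA = 3.1490e+09 Bq/g

3.1490e+09


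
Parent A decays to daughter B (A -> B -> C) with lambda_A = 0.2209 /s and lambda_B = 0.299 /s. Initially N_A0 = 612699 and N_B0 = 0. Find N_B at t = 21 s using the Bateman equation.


N_B(t) = lambda_A * N_A0 / (lambda_B - lambda_A) * [exp(-lambda_A*t) - exp(-lambda_B*t)]
exp(-0.2209*21) = 0.009668327; exp(-0.299*21) = 0.001875275
N_B = 0.2209 * 612699 / (0.299 - 0.2209) * (0.009668327 - 0.001875275)
N_B = 13505

13505


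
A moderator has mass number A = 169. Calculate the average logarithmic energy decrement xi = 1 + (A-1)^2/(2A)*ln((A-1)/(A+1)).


xi = 1 + (A-1)^2/(2A) * ln((A-1)/(A+1))
xi = 1 + (169-1)^2/(2*169) * ln((169-1)/(169 +1))
xi = 0.011788

0.011788


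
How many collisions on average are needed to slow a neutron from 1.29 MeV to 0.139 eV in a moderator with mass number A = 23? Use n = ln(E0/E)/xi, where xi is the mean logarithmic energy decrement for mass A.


xi = 1 + (A-1)^2/(2A)*ln((A-1)/(A+1)) = 0.08448899 (for A = 23)
n = ln(E0/E) / xi
n = ln(1.29e6 / 0.139) / 0.08448899
n = ln(9.280576e+06) / 0.08448899 = 189.89

189.89


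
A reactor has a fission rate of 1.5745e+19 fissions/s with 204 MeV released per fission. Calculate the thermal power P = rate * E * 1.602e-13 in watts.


P = fission_rate * E_MeV * 1.602e-13
P = 1.5745e+19 * 204 * 1.602e-13
P = 5.1456e+08 W

5.1456e+08


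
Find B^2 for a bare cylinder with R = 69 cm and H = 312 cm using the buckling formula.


B^2 = (2.405/R)^2 + (pi/H)^2
B^2 = (2.405/69)^2 + (pi/312)^2
B^2 = 0.0013163 /cm^2

0.0013163


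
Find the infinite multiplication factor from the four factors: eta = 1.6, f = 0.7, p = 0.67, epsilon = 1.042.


k_inf = eta * f * p * epsilon
k_inf = 1.6 * 0.7 * 0.67 * 1.042
k_inf = 0.78192

0.78192


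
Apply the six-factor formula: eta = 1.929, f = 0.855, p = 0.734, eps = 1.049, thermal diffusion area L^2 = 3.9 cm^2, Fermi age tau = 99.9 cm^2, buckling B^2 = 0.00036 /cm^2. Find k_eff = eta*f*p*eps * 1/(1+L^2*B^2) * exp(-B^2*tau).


k_inf = eta*f*p*eps = 1.929*0.855*0.734*1.049 = 1.269901
P_TNL = 1/(1 + L^2*B^2) = 1/(1 + 3.9*0.00036) = 0.9985980
P_FNL = exp(-B^2*tau) = exp(-0.00036*99.9) = 0.9646750
k_eff = k_inf * P_TNL * P_FNL = 1.269901 * 0.9985980 * 0.9646750
k_eff = 1.2233

1.2233


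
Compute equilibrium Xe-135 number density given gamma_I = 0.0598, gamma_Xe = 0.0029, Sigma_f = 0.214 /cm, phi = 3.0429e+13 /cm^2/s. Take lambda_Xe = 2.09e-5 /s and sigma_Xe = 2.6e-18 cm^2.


Xe_eq = (gamma_I + gamma_Xe) * Sigma_f * phi / (lambda_Xe + sigma_Xe * phi)
Numerator = (0.0598 + 0.0029) * 0.214 * 3.0429e+13 = 4.082902e+11
Denominator = 2.09e-5 + 2.6e-18 * 3.0429e+13 = 1.000154e-04
Xe_eq = 4.082902e+11 / 1.000154e-04 = 4.0823e+15 /cm^3

4.0823e+15


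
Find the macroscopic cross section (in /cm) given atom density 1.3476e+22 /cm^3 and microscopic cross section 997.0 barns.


Sigma = N * sigma_barns * 1e-24
Sigma = 1.3476e+22 * 997.0 * 1e-24
Sigma = 13.436 /cm

13.436


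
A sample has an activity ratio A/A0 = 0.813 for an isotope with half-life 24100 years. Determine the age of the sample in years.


lambda = ln(2) / t_half = ln(2) / 24100 = 2.876129e-05 /yr
t = -ln(A/A0) / lambda
t = -ln(0.813) / 2.876129e-05
t = 7198.0 yr

7198.0


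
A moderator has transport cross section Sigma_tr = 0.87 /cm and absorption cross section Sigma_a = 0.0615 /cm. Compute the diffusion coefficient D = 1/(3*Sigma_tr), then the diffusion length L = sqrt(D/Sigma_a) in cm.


D = 1 / (3 * Sigma_tr) = 1 / (3 * 0.87) = 0.3831418 cm
L = sqrt(D / Sigma_a)
L = sqrt(0.3831418 / 0.0615)
L = 2.4960 cm

2.4960


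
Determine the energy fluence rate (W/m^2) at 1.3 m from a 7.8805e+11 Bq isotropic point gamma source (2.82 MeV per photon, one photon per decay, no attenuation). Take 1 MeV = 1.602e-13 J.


psi = A * E * 1.602e-13 / (4*pi*r^2)
psi = 7.8805e+11 * 2.82 * 1.602e-13 / (4*pi*1.3^2)
psi = 0.016764 W/m^2

0.016764


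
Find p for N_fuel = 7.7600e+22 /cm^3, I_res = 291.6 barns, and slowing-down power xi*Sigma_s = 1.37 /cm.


p = exp(-N * I * 1e-24 / (xi*Sigma_s))
p = exp(-7.7600e+22 * 291.6 * 1e-24 / 1.37)
p = 6.7112e-08

6.7112e-08


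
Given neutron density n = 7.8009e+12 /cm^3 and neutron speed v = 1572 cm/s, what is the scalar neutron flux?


phi = n * v
phi = 7.8009e+12 * 1572
phi = 1.2263e+16 /cm^2/s

1.2263e+16


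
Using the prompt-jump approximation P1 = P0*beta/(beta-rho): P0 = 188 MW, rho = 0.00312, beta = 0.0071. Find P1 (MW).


P1/P0 = beta / (beta - rho)
P1/P0 = 0.0071 / (0.0071 - 0.00312) = 1.783920
P1 = 188 * 1.783920 = 335.38 MW

335.38


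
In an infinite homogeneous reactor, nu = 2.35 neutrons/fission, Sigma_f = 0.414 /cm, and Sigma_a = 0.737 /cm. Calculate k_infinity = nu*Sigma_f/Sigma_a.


k_inf = nu * Sigma_f / Sigma_a
k_inf = 2.35 * 0.414 / 0.737
k_inf = 1.3201

1.3201


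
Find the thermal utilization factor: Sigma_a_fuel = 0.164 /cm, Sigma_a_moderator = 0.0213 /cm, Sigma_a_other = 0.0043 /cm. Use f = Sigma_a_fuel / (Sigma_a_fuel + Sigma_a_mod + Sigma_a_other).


f = Sigma_a_fuel / (Sigma_a_fuel + Sigma_a_mod + Sigma_a_other)
f = 0.164 / (0.164 + 0.0213 + 0.0043)
f = 0.86498

0.86498


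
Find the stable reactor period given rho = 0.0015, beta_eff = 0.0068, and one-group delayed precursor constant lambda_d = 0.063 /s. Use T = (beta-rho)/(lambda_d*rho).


T = (beta - rho) / (lambda_d * rho)
T = (0.0068 - 0.0015) / (0.063 * 0.0015)
T = 56.085 s

56.085


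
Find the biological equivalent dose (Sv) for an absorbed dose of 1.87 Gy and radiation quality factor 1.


H = D * Q
H = 1.87 * 1
H = 1.8700 Sv

1.8700


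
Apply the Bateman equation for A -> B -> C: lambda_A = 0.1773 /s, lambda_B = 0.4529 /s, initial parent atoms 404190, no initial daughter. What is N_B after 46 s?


N_B(t) = lambda_A * N_A0 / (lambda_B - lambda_A) * [exp(-lambda_A*t) - exp(-lambda_B*t)]
exp(-0.1773*46) = 2.870655e-04; exp(-0.4529*46) = 8.957140e-10
N_B = 0.1773 * 404190 / (0.4529 - 0.1773) * (2.870655e-04 - 8.957140e-10)
N_B = 74.644

74.644


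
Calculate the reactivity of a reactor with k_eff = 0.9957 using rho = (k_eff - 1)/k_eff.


rho = (k_eff - 1) / k_eff
rho = (0.9957 - 1) / 0.9957
rho = -0.0043186

-0.0043186


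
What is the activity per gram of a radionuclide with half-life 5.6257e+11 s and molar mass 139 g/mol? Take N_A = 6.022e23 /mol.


lambda = ln(2) / t_half = ln(2) / 5.6257e+11 = 1.232108e-12 /s
SA = lambda * N_A / M
SA = 1.232108e-12 * 6.022e23 / 139
SA = 5.3380e+09 Bq/g

5.3380e+09


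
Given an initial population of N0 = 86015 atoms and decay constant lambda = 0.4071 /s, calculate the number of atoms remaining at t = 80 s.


N = N0 * exp(-lambda * t)
N = 86015 * exp(-0.4071 * 80)
N = 6.1726e-10

6.1726e-10


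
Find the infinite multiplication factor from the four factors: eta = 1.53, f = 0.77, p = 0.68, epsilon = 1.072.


k_inf = eta * f * p * epsilon
k_inf = 1.53 * 0.77 * 0.68 * 1.072
k_inf = 0.85879

0.85879


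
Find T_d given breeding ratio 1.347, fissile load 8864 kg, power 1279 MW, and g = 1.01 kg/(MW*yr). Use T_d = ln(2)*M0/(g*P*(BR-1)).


Breeding gain G = BR - 1 = 1.347 - 1 = 0.347
Fissile production rate = g * P * G = 1.01 * 1279 * 0.347 = 448.25113 kg/yr
T_d = ln(2) * M0 / (g * P * G)
T_d = ln(2) * 8864 / 448.25113 = 13.707 yr

13.707


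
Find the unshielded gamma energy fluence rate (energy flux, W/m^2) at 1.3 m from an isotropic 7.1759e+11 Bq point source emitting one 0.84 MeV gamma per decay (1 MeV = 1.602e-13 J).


psi = A * E * 1.602e-13 / (4*pi*r^2)
psi = 7.1759e+11 * 0.84 * 1.602e-13 / (4*pi*1.3^2)
psi = 0.0045470 W/m^2

0.0045470


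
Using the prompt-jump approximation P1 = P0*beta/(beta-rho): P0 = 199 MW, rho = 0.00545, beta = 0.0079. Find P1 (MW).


P1/P0 = beta / (beta - rho)
P1/P0 = 0.0079 / (0.0079 - 0.00545) = 3.224490
P1 = 199 * 3.224490 = 641.67 MW

641.67


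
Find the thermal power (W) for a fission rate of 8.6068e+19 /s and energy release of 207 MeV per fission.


P = fission_rate * E_MeV * 1.602e-13
P = 8.6068e+19 * 207 * 1.602e-13
P = 2.8541e+09 W

2.8541e+09


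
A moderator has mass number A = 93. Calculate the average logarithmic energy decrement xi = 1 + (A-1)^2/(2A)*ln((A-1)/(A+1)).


xi = 1 + (A-1)^2/(2A) * ln((A-1)/(A+1))
xi = 1 + (93-1)^2/(2*93) * ln((93-1)/(93 +1))
xi = 0.021352

0.021352


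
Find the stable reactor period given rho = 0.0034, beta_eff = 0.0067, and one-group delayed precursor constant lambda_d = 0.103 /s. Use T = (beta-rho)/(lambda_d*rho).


T = (beta - rho) / (lambda_d * rho)
T = (0.0067 - 0.0034) / (0.103 * 0.0034)
T = 9.4232 s

9.4232


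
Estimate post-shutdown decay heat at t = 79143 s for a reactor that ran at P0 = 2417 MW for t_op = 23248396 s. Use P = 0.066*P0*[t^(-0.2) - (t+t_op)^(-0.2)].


P/P0 = 0.066 * [t^(-0.2) - (t + t_op)^(-0.2)]
P/P0 = 0.066 * [79143^(-0.2) - (79143 + 23248396)^(-0.2)]
P/P0 = 0.066 * [0.1047894 - 0.03360673] = 0.004698056
P = 2417 * 0.004698056 = 11.355 MW

11.355


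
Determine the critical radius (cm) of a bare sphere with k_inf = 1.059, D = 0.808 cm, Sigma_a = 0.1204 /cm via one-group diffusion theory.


L^2 = D / Sigma_a = 0.808 / 0.1204 = 6.710963 cm^2
B_m^2 = (k_inf - 1) / L^2 = (1.059 - 1) / 6.710963 = 0.008791585 /cm^2
For a bare sphere: B_g = pi/R, so R_c = pi / sqrt(B_m^2)
R_c = pi / sqrt(0.008791585) = 33.506 cm

33.506


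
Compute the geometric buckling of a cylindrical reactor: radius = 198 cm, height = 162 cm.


B^2 = (2.405/R)^2 + (pi/H)^2
B^2 = (2.405/198)^2 + (pi/162)^2
B^2 = 5.2361e-04 /cm^2

5.2361e-04


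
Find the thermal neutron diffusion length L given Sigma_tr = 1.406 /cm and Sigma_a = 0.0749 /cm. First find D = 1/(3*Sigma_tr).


D = 1 / (3 * Sigma_tr) = 1 / (3 * 1.406) = 0.2370792 cm
L = sqrt(D / Sigma_a)
L = sqrt(0.2370792 / 0.0749)
L = 1.7791 cm

1.7791


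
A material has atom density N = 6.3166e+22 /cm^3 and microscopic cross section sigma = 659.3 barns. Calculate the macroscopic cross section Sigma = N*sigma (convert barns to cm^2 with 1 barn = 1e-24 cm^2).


Sigma = N * sigma_barns * 1e-24
Sigma = 6.3166e+22 * 659.3 * 1e-24
Sigma = 41.645 /cm

41.645


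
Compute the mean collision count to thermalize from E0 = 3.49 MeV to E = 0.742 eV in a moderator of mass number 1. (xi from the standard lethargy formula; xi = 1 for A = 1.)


xi = 1 + (A-1)^2/(2A)*ln((A-1)/(A+1)) = 1 (for A = 1)
n = ln(E0/E) / xi
n = ln(3.49e6 / 0.742) / 1
n = ln(4.703504e+06) / 1 = 15.364

15.364


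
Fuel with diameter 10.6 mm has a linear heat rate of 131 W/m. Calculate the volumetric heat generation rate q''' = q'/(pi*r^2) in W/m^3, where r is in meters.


r = D / 2 / 1000 = 10.6 / 2 / 1000 = 0.0053 m
q''' = q' / (pi * r^2)
q''' = 131 / (pi * 0.0053^2)
q''' = 1.4845e+06 W/m^3

1.4845e+06


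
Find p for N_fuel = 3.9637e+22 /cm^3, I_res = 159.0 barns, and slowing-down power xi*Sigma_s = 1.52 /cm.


p = exp(-N * I * 1e-24 / (xi*Sigma_s))
p = exp(-3.9637e+22 * 159.0 * 1e-24 / 1.52)
p = 0.015824

0.015824


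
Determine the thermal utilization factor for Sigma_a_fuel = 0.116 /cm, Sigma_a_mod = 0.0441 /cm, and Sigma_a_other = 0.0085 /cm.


f = Sigma_a_fuel / (Sigma_a_fuel + Sigma_a_mod + Sigma_a_other)
f = 0.116 / (0.116 + 0.0441 + 0.0085)
f = 0.68802

0.68802


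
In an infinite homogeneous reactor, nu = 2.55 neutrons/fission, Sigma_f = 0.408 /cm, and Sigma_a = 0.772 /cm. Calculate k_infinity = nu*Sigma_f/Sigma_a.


k_inf = nu * Sigma_f / Sigma_a
k_inf = 2.55 * 0.408 / 0.772
k_inf = 1.3477

1.3477


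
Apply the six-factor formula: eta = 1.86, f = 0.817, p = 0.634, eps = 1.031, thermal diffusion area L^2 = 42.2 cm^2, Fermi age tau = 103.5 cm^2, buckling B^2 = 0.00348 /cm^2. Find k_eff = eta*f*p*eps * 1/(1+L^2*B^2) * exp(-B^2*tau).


k_inf = eta*f*p*eps = 1.86*0.817*0.634*1.031 = 0.9933057
P_TNL = 1/(1 + L^2*B^2) = 1/(1 + 42.2*0.00348) = 0.8719491
P_FNL = exp(-B^2*tau) = exp(-0.00348*103.5) = 0.6975508
k_eff = k_inf * P_TNL * P_FNL = 0.9933057 * 0.8719491 * 0.6975508
k_eff = 0.60416

0.60416


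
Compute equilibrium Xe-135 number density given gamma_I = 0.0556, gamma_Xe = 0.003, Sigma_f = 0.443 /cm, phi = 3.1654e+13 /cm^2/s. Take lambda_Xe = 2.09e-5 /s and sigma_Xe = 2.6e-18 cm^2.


Xe_eq = (gamma_I + gamma_Xe) * Sigma_f * phi / (lambda_Xe + sigma_Xe * phi)
Numerator = (0.0556 + 0.003) * 0.443 * 3.1654e+13 = 8.217315e+11
Denominator = 2.09e-5 + 2.6e-18 * 3.1654e+13 = 1.032004e-04
Xe_eq = 8.217315e+11 / 1.032004e-04 = 7.9625e+15 /cm^3

7.9625e+15


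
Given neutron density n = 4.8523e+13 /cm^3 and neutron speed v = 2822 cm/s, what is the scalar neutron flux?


phi = n * v
phi = 4.8523e+13 * 2822
phi = 1.3693e+17 /cm^2/s

1.3693e+17


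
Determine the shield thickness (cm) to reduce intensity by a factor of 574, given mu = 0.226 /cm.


x = ln(factor) / mu
x = ln(574) / 0.226
x = 28.109 cm

28.109


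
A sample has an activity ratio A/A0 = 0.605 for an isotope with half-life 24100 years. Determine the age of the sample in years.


lambda = ln(2) / t_half = ln(2) / 24100 = 2.876129e-05 /yr
t = -ln(A/A0) / lambda
t = -ln(0.605) / 2.876129e-05
t = 17472 yr

17472


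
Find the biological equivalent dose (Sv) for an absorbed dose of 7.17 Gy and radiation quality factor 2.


H = D * Q
H = 7.17 * 2
H = 14.340 Sv

14.340


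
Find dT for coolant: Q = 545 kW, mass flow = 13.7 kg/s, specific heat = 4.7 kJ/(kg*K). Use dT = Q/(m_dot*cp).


dT = Q / (m_dot * cp)
dT = 545 / (13.7 * 4.7)
dT = 8.4640 C

8.4640


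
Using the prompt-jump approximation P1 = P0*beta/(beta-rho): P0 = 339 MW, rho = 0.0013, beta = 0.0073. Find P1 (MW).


P1/P0 = beta / (beta - rho)
P1/P0 = 0.0073 / (0.0073 - 0.0013) = 1.216667
P1 = 339 * 1.216667 = 412.45 MW

412.45


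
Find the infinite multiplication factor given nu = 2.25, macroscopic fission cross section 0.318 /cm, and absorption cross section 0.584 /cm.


k_inf = nu * Sigma_f / Sigma_a
k_inf = 2.25 * 0.318 / 0.584
k_inf = 1.2252

1.2252


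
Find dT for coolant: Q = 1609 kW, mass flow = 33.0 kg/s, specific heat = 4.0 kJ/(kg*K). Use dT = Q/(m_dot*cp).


dT = Q / (m_dot * cp)
dT = 1609 / (33.0 * 4.0)
dT = 12.189 C

12.189


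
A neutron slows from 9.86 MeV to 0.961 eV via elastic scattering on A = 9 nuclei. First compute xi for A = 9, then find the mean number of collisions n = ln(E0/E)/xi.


xi = 1 + (A-1)^2/(2A)*ln((A-1)/(A+1)) = 0.2066007 (for A = 9)
n = ln(E0/E) / xi
n = ln(9.86e6 / 0.961) / 0.2066007
n = ln(1.026015e+07) / 0.2066007 = 78.140

78.140


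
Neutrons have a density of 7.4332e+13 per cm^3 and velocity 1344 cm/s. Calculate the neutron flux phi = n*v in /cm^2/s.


phi = n * v
phi = 7.4332e+13 * 1344
phi = 9.9902e+16 /cm^2/s

9.9902e+16


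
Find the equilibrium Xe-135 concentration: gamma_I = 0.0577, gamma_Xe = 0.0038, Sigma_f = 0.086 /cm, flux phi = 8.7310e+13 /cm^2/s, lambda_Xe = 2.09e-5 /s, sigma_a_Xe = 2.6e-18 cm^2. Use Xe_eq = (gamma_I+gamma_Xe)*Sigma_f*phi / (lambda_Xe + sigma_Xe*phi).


Xe_eq = (gamma_I + gamma_Xe) * Sigma_f * phi / (lambda_Xe + sigma_Xe * phi)
Numerator = (0.0577 + 0.0038) * 0.086 * 8.7310e+13 = 4.617826e+11
Denominator = 2.09e-5 + 2.6e-18 * 8.7310e+13 = 2.479060e-04
Xe_eq = 4.617826e+11 / 2.479060e-04 = 1.8627e+15 /cm^3

1.8627e+15


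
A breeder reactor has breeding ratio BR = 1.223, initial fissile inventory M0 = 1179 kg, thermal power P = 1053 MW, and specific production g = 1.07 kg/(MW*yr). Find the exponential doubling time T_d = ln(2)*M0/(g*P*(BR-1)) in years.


Breeding gain G = BR - 1 = 1.223 - 1 = 0.223
Fissile production rate = g * P * G = 1.07 * 1053 * 0.223 = 251.25633 kg/yr
T_d = ln(2) * M0 / (g * P * G)
T_d = ln(2) * 1179 / 251.25633 = 3.2525 yr

3.2525


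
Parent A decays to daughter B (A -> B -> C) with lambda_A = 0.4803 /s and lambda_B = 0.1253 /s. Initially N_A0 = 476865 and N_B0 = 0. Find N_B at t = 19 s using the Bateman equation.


N_B(t) = lambda_A * N_A0 / (lambda_B - lambda_A) * [exp(-lambda_A*t) - exp(-lambda_B*t)]
exp(-0.4803*19) = 1.088326e-04; exp(-0.1253*19) = 0.09248581
N_B = 0.4803 * 476865 / (0.1253 - 0.4803) * (1.088326e-04 - 0.09248581)
N_B = 59600

59600


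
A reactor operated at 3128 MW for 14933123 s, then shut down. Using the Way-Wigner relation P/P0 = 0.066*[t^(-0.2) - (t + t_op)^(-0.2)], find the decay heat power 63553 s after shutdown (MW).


P/P0 = 0.066 * [t^(-0.2) - (t + t_op)^(-0.2)]
P/P0 = 0.066 * [63553^(-0.2) - (63553 + 14933123)^(-0.2)]
P/P0 = 0.066 * [0.1094896 - 0.03671140] = 0.004803361
P = 3128 * 0.004803361 = 15.025 MW

15.025


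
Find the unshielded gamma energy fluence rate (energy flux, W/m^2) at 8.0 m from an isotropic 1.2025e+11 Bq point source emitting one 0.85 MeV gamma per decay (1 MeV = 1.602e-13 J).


psi = A * E * 1.602e-13 / (4*pi*r^2)
psi = 1.2025e+11 * 0.85 * 1.602e-13 / (4*pi*8.0^2)
psi = 2.0360e-05 W/m^2

2.0360e-05


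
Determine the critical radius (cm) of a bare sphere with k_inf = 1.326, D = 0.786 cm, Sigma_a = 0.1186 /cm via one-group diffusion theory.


L^2 = D / Sigma_a = 0.786 / 0.1186 = 6.627319 cm^2
B_m^2 = (k_inf - 1) / L^2 = (1.326 - 1) / 6.627319 = 0.04919033 /cm^2
For a bare sphere: B_g = pi/R, so R_c = pi / sqrt(B_m^2)
R_c = pi / sqrt(0.04919033) = 14.165 cm

14.165


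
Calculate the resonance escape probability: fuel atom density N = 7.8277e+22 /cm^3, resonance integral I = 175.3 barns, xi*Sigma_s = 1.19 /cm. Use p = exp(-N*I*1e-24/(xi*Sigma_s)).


p = exp(-N * I * 1e-24 / (xi*Sigma_s))
p = exp(-7.8277e+22 * 175.3 * 1e-24 / 1.19)
p = 9.8203e-06

9.8203e-06


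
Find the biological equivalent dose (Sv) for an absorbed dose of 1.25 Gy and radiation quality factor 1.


H = D * Q
H = 1.25 * 1
H = 1.2500 Sv

1.2500


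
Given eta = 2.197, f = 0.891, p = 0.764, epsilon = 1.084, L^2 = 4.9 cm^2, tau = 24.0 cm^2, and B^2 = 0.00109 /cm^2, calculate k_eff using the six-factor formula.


k_inf = eta*f*p*eps = 2.197*0.891*0.764*1.084 = 1.621177
P_TNL = 1/(1 + L^2*B^2) = 1/(1 + 4.9*0.00109) = 0.9946874
P_FNL = exp(-B^2*tau) = exp(-0.00109*24.0) = 0.9741792
k_eff = k_inf * P_TNL * P_FNL = 1.621177 * 0.9946874 * 0.9741792
k_eff = 1.5709

1.5709


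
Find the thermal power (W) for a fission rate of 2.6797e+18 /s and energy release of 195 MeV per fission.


P = fission_rate * E_MeV * 1.602e-13
P = 2.6797e+18 * 195 * 1.602e-13
P = 8.3711e+07 W

8.3711e+07


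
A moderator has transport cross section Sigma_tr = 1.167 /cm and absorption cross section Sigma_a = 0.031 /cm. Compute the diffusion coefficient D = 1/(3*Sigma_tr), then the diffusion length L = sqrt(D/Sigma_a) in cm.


D = 1 / (3 * Sigma_tr) = 1 / (3 * 1.167) = 0.2856327 cm
L = sqrt(D / Sigma_a)
L = sqrt(0.2856327 / 0.031)
L = 3.0355 cm

3.0355


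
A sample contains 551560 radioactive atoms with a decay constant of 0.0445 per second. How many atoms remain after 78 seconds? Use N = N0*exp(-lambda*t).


N = N0 * exp(-lambda * t)
N = 551560 * exp(-0.0445 * 78)
N = 17146

17146


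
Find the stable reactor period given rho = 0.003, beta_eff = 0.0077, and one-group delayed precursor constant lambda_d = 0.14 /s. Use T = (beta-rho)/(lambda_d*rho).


T = (beta - rho) / (lambda_d * rho)
T = (0.0077 - 0.003) / (0.14 * 0.003)
T = 11.190 s

11.190


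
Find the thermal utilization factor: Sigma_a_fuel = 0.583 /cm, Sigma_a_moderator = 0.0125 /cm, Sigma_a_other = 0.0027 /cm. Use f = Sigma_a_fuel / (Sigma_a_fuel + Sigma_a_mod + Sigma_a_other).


f = Sigma_a_fuel / (Sigma_a_fuel + Sigma_a_mod + Sigma_a_other)
f = 0.583 / (0.583 + 0.0125 + 0.0027)
f = 0.97459

0.97459


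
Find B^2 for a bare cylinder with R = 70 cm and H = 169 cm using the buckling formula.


B^2 = (2.405/R)^2 + (pi/H)^2
B^2 = (2.405/70)^2 + (pi/169)^2
B^2 = 0.0015260 /cm^2

0.0015260


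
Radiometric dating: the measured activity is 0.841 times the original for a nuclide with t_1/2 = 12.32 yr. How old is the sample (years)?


lambda = ln(2) / t_half = ln(2) / 12.32 = 0.05626195 /yr
t = -ln(A/A0) / lambda
t = -ln(0.841) / 0.05626195
t = 3.0778 yr

3.0778


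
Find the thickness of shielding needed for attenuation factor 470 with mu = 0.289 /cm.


x = ln(factor) / mu
x = ln(470) / 0.289
x = 21.290 cm

21.290


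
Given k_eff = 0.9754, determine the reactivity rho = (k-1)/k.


rho = (k_eff - 1) / k_eff
rho = (0.9754 - 1) / 0.9754
rho = -0.025220

-0.025220


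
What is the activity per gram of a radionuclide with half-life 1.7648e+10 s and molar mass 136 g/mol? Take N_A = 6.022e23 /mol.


lambda = ln(2) / t_half = ln(2) / 1.7648e+10 = 3.927625e-11 /s
SA = lambda * N_A / M
SA = 3.927625e-11 * 6.022e23 / 136
SA = 1.7391e+11 Bq/g

1.7391e+11


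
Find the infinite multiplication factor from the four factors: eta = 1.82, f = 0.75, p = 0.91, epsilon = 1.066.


k_inf = eta * f * p * epsilon
k_inf = 1.82 * 0.75 * 0.91 * 1.066
k_inf = 1.3241

1.3241


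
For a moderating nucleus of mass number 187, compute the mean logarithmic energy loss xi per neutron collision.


xi = 1 + (A-1)^2/(2A) * ln((A-1)/(A+1))
xi = 1 + (187-1)^2/(2*187) * ln((187-1)/(187 +1))
xi = 0.010657

0.010657


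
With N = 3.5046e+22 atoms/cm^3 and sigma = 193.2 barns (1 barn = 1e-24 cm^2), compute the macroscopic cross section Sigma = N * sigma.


Sigma = N * sigma_barns * 1e-24
Sigma = 3.5046e+22 * 193.2 * 1e-24
Sigma = 6.7709 /cm

6.7709


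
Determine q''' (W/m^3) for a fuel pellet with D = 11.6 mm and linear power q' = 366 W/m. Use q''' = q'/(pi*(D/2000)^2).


r = D / 2 / 1000 = 11.6 / 2 / 1000 = 0.0058 m
q''' = q' / (pi * r^2)
q''' = 366 / (pi * 0.0058^2)
q''' = 3.4632e+06 W/m^3

3.4632e+06


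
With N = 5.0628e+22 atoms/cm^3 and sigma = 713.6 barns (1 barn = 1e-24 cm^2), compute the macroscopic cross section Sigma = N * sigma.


Sigma = N * sigma_barns * 1e-24
Sigma = 5.0628e+22 * 713.6 * 1e-24
Sigma = 36.128 /cm

36.128


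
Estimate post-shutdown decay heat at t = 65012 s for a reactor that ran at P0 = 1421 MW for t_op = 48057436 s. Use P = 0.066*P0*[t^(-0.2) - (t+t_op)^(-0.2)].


P/P0 = 0.066 * [t^(-0.2) - (t + t_op)^(-0.2)]
P/P0 = 0.066 * [65012^(-0.2) - (65012 + 48057436)^(-0.2)]
P/P0 = 0.066 * [0.1089937 - 0.02907572] = 0.005274587
P = 1421 * 0.005274587 = 7.4952 MW

7.4952


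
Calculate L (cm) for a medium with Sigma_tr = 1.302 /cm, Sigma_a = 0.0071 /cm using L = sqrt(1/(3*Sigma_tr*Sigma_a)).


D = 1 / (3 * Sigma_tr) = 1 / (3 * 1.302) = 0.2560164 cm
L = sqrt(D / Sigma_a)
L = sqrt(0.2560164 / 0.0071)
L = 6.0049 cm

6.0049


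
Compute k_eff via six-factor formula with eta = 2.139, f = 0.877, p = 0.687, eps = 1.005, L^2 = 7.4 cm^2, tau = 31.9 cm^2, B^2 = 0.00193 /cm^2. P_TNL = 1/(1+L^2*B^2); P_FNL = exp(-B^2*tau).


k_inf = eta*f*p*eps = 2.139*0.877*0.687*1.005 = 1.295189
P_TNL = 1/(1 + L^2*B^2) = 1/(1 + 7.4*0.00193) = 0.9859191
P_FNL = exp(-B^2*tau) = exp(-0.00193*31.9) = 0.9402899
k_eff = k_inf * P_TNL * P_FNL = 1.295189 * 0.9859191 * 0.9402899
k_eff = 1.2007

1.2007


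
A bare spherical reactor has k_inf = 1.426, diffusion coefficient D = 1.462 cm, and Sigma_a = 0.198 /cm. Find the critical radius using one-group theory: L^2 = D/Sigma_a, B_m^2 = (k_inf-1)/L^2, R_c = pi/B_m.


L^2 = D / Sigma_a = 1.462 / 0.198 = 7.383838 cm^2
B_m^2 = (k_inf - 1) / L^2 = (1.426 - 1) / 7.383838 = 0.05769357 /cm^2
For a bare sphere: B_g = pi/R, so R_c = pi / sqrt(B_m^2)
R_c = pi / sqrt(0.05769357) = 13.079 cm

13.079


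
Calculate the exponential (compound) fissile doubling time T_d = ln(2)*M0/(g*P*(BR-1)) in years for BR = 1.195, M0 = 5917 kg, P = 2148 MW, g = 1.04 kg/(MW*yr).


Breeding gain G = BR - 1 = 1.195 - 1 = 0.195
Fissile production rate = g * P * G = 1.04 * 2148 * 0.195 = 435.6144 kg/yr
T_d = ln(2) * M0 / (g * P * G)
T_d = ln(2) * 5917 / 435.6144 = 9.4151 yr

9.4151


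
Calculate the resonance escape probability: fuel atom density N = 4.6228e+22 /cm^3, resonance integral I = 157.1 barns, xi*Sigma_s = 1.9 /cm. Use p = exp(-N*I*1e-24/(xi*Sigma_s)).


p = exp(-N * I * 1e-24 / (xi*Sigma_s))
p = exp(-4.6228e+22 * 157.1 * 1e-24 / 1.9)
p = 0.021877

0.021877


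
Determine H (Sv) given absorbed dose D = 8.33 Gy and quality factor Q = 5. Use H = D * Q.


H = D * Q
H = 8.33 * 5
H = 41.650 Sv

41.650


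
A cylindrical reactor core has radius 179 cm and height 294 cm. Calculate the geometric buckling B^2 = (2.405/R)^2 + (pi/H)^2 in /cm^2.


B^2 = (2.405/R)^2 + (pi/H)^2
B^2 = (2.405/179)^2 + (pi/294)^2
B^2 = 2.9470e-04 /cm^2

2.9470e-04


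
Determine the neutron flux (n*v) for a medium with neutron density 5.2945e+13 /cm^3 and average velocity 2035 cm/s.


phi = n * v
phi = 5.2945e+13 * 2035
phi = 1.0774e+17 /cm^2/s

1.0774e+17


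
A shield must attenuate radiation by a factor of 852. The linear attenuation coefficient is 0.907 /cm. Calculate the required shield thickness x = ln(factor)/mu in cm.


x = ln(factor) / mu
x = ln(852) / 0.907
x = 7.4395 cm

7.4395


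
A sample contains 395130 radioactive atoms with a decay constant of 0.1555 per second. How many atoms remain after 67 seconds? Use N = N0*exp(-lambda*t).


N = N0 * exp(-lambda * t)
N = 395130 * exp(-0.1555 * 67)
N = 11.804

11.804


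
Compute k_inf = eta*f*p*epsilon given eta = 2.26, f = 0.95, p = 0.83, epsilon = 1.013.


k_inf = eta * f * p * epsilon
k_inf = 2.26 * 0.95 * 0.83 * 1.013
k_inf = 1.8052

1.8052


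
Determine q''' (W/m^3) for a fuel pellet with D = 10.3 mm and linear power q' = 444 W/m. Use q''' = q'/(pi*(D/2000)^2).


r = D / 2 / 1000 = 10.3 / 2 / 1000 = 0.00515 m
q''' = q' / (pi * r^2)
q''' = 444 / (pi * 0.00515^2)
q''' = 5.3287e+06 W/m^3

5.3287e+06


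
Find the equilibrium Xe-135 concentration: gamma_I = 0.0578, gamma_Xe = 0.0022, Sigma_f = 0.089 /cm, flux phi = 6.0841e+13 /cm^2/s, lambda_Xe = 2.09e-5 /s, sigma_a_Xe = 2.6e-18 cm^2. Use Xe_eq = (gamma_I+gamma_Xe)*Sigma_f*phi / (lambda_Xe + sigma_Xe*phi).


Xe_eq = (gamma_I + gamma_Xe) * Sigma_f * phi / (lambda_Xe + sigma_Xe * phi)
Numerator = (0.0578 + 0.0022) * 0.089 * 6.0841e+13 = 3.248909e+11
Denominator = 2.09e-5 + 2.6e-18 * 6.0841e+13 = 1.790866e-04
Xe_eq = 3.248909e+11 / 1.790866e-04 = 1.8142e+15 /cm^3

1.8142e+15


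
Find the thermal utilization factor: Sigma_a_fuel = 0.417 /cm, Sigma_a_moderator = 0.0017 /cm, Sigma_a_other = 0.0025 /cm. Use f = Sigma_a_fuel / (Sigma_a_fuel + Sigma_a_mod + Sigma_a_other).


f = Sigma_a_fuel / (Sigma_a_fuel + Sigma_a_mod + Sigma_a_other)
f = 0.417 / (0.417 + 0.0017 + 0.0025)
f = 0.99003

0.99003


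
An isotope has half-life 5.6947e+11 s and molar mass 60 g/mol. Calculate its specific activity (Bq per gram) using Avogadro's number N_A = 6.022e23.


lambda = ln(2) / t_half = ln(2) / 5.6947e+11 = 1.217179e-12 /s
SA = lambda * N_A / M
SA = 1.217179e-12 * 6.022e23 / 60
SA = 1.2216e+10 Bq/g

1.2216e+10


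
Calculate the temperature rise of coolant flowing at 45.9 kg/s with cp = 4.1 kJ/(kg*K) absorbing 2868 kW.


dT = Q / (m_dot * cp)
dT = 2868 / (45.9 * 4.1)
dT = 15.240 C

15.240


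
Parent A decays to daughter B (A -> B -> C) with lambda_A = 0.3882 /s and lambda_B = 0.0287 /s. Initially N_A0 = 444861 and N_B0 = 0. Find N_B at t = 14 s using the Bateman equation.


N_B(t) = lambda_A * N_A0 / (lambda_B - lambda_A) * [exp(-lambda_A*t) - exp(-lambda_B*t)]
exp(-0.3882*14) = 0.004362107; exp(-0.0287*14) = 0.6691146
N_B = 0.3882 * 444861 / (0.0287 - 0.3882) * (0.004362107 - 0.6691146)
N_B = 319331

319331


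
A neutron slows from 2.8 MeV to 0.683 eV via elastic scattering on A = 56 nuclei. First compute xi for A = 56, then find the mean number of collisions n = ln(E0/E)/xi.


xi = 1 + (A-1)^2/(2A)*ln((A-1)/(A+1)) = 0.03529286 (for A = 56)
n = ln(E0/E) / xi
n = ln(2.8e6 / 0.683) / 0.03529286
n = ln(4.099561e+06) / 0.03529286 = 431.43

431.43


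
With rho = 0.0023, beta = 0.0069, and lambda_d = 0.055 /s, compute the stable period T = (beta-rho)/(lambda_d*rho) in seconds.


T = (beta - rho) / (lambda_d * rho)
T = (0.0069 - 0.0023) / (0.055 * 0.0023)
T = 36.364 s

36.364


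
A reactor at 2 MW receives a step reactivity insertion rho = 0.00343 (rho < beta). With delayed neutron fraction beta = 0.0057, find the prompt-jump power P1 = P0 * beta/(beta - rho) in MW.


P1/P0 = beta / (beta - rho)
P1/P0 = 0.0057 / (0.0057 - 0.00343) = 2.511013
P1 = 2 * 2.511013 = 5.0220 MW

5.0220


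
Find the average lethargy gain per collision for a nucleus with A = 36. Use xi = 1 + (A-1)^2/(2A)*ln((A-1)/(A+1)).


xi = 1 + (A-1)^2/(2A) * ln((A-1)/(A+1))
xi = 1 + (36-1)^2/(2*36) * ln((36-1)/(36 +1))
xi = 0.054541

0.054541


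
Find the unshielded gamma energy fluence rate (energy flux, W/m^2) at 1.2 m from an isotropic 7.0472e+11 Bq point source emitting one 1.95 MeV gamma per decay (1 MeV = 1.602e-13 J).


psi = A * E * 1.602e-13 / (4*pi*r^2)
psi = 7.0472e+11 * 1.95 * 1.602e-13 / (4*pi*1.2^2)
psi = 0.012166 W/m^2

0.012166


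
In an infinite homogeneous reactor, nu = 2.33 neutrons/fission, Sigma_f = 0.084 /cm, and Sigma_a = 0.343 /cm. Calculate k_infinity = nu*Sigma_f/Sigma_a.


k_inf = nu * Sigma_f / Sigma_a
k_inf = 2.33 * 0.084 / 0.343
k_inf = 0.57061

0.57061


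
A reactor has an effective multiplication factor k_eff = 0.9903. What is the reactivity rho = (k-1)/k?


rho = (k_eff - 1) / k_eff
rho = (0.9903 - 1) / 0.9903
rho = -0.0097950

-0.0097950


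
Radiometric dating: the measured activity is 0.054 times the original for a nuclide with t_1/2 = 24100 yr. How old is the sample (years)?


lambda = ln(2) / t_half = ln(2) / 24100 = 2.876129e-05 /yr
t = -ln(A/A0) / lambda
t = -ln(0.054) / 2.876129e-05
t = 101483 yr

101483


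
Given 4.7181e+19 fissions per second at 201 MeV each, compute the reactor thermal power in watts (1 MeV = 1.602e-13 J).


P = fission_rate * E_MeV * 1.602e-13
P = 4.7181e+19 * 201 * 1.602e-13
P = 1.5192e+09 W

1.5192e+09


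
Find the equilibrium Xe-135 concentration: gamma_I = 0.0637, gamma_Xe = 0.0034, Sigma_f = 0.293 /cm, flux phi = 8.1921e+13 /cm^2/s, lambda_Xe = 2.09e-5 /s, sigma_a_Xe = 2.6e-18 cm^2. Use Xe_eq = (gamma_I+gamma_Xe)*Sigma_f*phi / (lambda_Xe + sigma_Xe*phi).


Xe_eq = (gamma_I + gamma_Xe) * Sigma_f * phi / (lambda_Xe + sigma_Xe * phi)
Numerator = (0.0637 + 0.0034) * 0.293 * 8.1921e+13 = 1.610591e+12
Denominator = 2.09e-5 + 2.6e-18 * 8.1921e+13 = 2.338946e-04
Xe_eq = 1.610591e+12 / 2.338946e-04 = 6.8860e+15 /cm^3

6.8860e+15


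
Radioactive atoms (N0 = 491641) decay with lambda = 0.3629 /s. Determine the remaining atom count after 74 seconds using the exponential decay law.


N = N0 * exp(-lambda * t)
N = 491641 * exp(-0.3629 * 74)
N = 1.0687e-06

1.0687e-06


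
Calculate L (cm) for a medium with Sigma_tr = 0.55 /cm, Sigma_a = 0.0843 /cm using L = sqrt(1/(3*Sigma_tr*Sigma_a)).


D = 1 / (3 * Sigma_tr) = 1 / (3 * 0.55) = 0.6060606 cm
L = sqrt(D / Sigma_a)
L = sqrt(0.6060606 / 0.0843)
L = 2.6813 cm

2.6813


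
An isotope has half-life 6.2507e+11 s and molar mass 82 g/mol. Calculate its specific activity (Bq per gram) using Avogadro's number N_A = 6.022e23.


lambda = ln(2) / t_half = ln(2) / 6.2507e+11 = 1.108911e-12 /s
SA = lambda * N_A / M
SA = 1.108911e-12 * 6.022e23 / 82
SA = 8.1437e+09 Bq/g

8.1437e+09


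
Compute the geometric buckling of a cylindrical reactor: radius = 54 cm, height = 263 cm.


B^2 = (2.405/R)^2 + (pi/H)^2
B^2 = (2.405/54)^2 + (pi/263)^2
B^2 = 0.0021262 /cm^2

0.0021262


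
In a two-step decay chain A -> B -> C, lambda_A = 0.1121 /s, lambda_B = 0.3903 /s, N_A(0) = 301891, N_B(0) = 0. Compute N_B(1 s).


N_B(t) = lambda_A * N_A0 / (lambda_B - lambda_A) * [exp(-lambda_A*t) - exp(-lambda_B*t)]
exp(-0.1121*1) = 0.8939549; exp(-0.3903*1) = 0.6768538
N_B = 0.1121 * 301891 / (0.3903 - 0.1121) * (0.8939549 - 0.6768538)
N_B = 26410

26410


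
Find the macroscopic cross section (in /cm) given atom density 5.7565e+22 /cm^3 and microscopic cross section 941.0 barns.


Sigma = N * sigma_barns * 1e-24
Sigma = 5.7565e+22 * 941.0 * 1e-24
Sigma = 54.169 /cm

54.169


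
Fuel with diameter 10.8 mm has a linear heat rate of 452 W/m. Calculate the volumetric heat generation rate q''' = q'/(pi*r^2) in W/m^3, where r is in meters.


r = D / 2 / 1000 = 10.8 / 2 / 1000 = 0.0054 m
q''' = q' / (pi * r^2)
q''' = 452 / (pi * 0.0054^2)
q''' = 4.9340e+06 W/m^3

4.9340e+06


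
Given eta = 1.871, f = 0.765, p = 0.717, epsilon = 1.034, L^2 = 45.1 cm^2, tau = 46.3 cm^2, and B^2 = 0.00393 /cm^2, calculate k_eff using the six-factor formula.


k_inf = eta*f*p*eps = 1.871*0.765*0.717*1.034 = 1.061145
P_TNL = 1/(1 + L^2*B^2) = 1/(1 + 45.1*0.00393) = 0.8494423
P_FNL = exp(-B^2*tau) = exp(-0.00393*46.3) = 0.8336355
k_eff = k_inf * P_TNL * P_FNL = 1.061145 * 0.8494423 * 0.8336355
k_eff = 0.75142

0.75142


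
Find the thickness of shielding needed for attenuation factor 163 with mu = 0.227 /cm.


x = ln(factor) / mu
x = ln(163) / 0.227
x = 22.439 cm

22.439


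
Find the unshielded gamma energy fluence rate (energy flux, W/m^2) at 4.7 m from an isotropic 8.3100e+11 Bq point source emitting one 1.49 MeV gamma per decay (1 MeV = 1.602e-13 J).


psi = A * E * 1.602e-13 / (4*pi*r^2)
psi = 8.3100e+11 * 1.49 * 1.602e-13 / (4*pi*4.7^2)
psi = 7.1457e-04 W/m^2

7.1457e-04


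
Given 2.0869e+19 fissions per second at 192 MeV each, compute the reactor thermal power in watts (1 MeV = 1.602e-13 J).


P = fission_rate * E_MeV * 1.602e-13
P = 2.0869e+19 * 192 * 1.602e-13
P = 6.4190e+08 W

6.4190e+08


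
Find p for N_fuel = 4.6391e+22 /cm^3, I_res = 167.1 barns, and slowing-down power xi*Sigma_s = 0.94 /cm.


p = exp(-N * I * 1e-24 / (xi*Sigma_s))
p = exp(-4.6391e+22 * 167.1 * 1e-24 / 0.94)
p = 2.6211e-04

2.6211e-04


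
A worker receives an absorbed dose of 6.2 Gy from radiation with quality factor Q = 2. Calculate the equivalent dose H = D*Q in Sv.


H = D * Q
H = 6.2 * 2
H = 12.400 Sv

12.400


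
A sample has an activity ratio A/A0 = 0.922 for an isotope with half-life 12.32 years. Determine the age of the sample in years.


lambda = ln(2) / t_half = ln(2) / 12.32 = 0.05626195 /yr
t = -ln(A/A0) / lambda
t = -ln(0.922) / 0.05626195
t = 1.4434 yr

1.4434


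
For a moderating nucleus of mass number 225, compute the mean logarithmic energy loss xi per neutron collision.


xi = 1 + (A-1)^2/(2A) * ln((A-1)/(A+1))
xi = 1 + (225-1)^2/(2*225) * ln((225-1)/(225 +1))
xi = 0.0088626

0.0088626


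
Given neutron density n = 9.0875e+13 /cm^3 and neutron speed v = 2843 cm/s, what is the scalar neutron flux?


phi = n * v
phi = 9.0875e+13 * 2843
phi = 2.5836e+17 /cm^2/s

2.5836e+17


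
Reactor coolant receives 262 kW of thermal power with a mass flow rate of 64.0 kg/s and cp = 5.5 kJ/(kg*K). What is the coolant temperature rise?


dT = Q / (m_dot * cp)
dT = 262 / (64.0 * 5.5)
dT = 0.74432 C

0.74432


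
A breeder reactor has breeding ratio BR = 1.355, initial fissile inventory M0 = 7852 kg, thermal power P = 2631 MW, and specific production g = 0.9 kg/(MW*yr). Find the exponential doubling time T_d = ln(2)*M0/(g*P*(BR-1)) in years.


Breeding gain G = BR - 1 = 1.355 - 1 = 0.355
Fissile production rate = g * P * G = 0.9 * 2631 * 0.355 = 840.6045 kg/yr
T_d = ln(2) * M0 / (g * P * G)
T_d = ln(2) * 7852 / 840.6045 = 6.4746 yr

6.4746


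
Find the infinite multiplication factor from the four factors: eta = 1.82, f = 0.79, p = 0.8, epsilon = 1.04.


k_inf = eta * f * p * epsilon
k_inf = 1.82 * 0.79 * 0.8 * 1.04
k_inf = 1.1962

1.1962


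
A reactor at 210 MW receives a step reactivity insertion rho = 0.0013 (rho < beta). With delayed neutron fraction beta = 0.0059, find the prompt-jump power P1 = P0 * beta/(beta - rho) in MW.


P1/P0 = beta / (beta - rho)
P1/P0 = 0.0059 / (0.0059 - 0.0013) = 1.282609
P1 = 210 * 1.282609 = 269.35 MW

269.35


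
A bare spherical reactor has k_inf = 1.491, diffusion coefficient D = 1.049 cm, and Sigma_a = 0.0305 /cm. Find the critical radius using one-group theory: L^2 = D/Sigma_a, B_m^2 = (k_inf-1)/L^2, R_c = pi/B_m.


L^2 = D / Sigma_a = 1.049 / 0.0305 = 34.39344 cm^2
B_m^2 = (k_inf - 1) / L^2 = (1.491 - 1) / 34.39344 = 0.01427598 /cm^2
For a bare sphere: B_g = pi/R, so R_c = pi / sqrt(B_m^2)
R_c = pi / sqrt(0.01427598) = 26.293 cm

26.293


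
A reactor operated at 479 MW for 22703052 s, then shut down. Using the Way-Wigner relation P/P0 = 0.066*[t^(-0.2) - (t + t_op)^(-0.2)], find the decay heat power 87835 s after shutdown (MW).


P/P0 = 0.066 * [t^(-0.2) - (t + t_op)^(-0.2)]
P/P0 = 0.066 * [87835^(-0.2) - (87835 + 22703052)^(-0.2)]
P/P0 = 0.066 * [0.1026281 - 0.03376352] = 0.004545062
P = 479 * 0.004545062 = 2.1771 MW

2.1771


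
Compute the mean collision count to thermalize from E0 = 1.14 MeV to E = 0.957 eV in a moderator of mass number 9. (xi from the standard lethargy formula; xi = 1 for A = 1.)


xi = 1 + (A-1)^2/(2A)*ln((A-1)/(A+1)) = 0.2066007 (for A = 9)
n = ln(E0/E) / xi
n = ln(1.14e6 / 0.957) / 0.2066007
n = ln(1.191223e+06) / 0.2066007 = 67.718

67.718
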